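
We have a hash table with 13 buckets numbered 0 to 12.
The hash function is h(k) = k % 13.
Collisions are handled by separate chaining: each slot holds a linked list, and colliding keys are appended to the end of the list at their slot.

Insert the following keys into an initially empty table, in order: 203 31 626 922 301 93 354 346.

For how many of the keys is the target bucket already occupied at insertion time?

203 → bucket 8
31 → bucket 5
626 → bucket 2
922 → bucket 12
301 → bucket 2 (collision)
93 → bucket 2 (collision)
354 → bucket 3
346 → bucket 8 (collision)
Final buckets:
0: —
1: —
2: 626 -> 301 -> 93
3: 354
4: —
5: 31
6: —
7: —
8: 203 -> 346
9: —
10: —
11: —
12: 922

3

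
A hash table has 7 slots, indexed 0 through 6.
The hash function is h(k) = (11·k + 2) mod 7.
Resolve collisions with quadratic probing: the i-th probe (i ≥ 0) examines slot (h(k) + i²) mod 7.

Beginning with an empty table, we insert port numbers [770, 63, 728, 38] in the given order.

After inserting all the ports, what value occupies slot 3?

770: h=2 -> slot 2
63: h=2, probe 2,3 -> slot 3
728: h=2, probe 2,3,6 -> slot 6
38: h=0 -> slot 0
Table: [38, ., 770, 63, ., ., 728]

63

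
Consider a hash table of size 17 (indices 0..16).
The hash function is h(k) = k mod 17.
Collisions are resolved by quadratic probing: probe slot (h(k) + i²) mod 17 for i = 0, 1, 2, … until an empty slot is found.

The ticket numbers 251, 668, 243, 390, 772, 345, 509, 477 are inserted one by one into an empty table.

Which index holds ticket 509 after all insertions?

0

251 hashes to 13; slot 13 is free → place at 13.
668 hashes to 5; slot 5 is free → place at 5.
243 hashes to 5; 5 taken → place at 6.
390 hashes to 16; slot 16 is free → place at 16.
772 hashes to 7; slot 7 is free → place at 7.
345 hashes to 5; 5,6 taken → place at 9.
509 hashes to 16; 16 taken → place at 0.
477 hashes to 1; slot 1 is free → place at 1.
Table: [509, 477, -, -, -, 668, 243, 772, -, 345, -, -, -, 251, -, -, 390]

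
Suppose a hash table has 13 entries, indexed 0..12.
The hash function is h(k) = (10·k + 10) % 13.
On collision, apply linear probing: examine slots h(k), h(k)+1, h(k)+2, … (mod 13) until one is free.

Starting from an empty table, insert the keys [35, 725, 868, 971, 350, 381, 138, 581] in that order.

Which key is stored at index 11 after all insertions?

35: h=9 → slot 9
725: h=6 → slot 6
868: h=6, probe 6,7 → slot 7
971: h=9, probe 9,10 → slot 10
350: h=0 → slot 0
381: h=11 → slot 11
138: h=12 → slot 12
581: h=9, probe 9,10,11,12,0,1 → slot 1
Table: [350, 581, _, _, _, _, 725, 868, _, 35, 971, 381, 138]

381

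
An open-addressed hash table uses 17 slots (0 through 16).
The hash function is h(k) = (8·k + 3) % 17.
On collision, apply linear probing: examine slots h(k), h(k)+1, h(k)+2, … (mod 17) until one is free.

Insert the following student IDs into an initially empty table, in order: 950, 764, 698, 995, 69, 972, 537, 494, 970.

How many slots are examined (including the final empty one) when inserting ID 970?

6

Insert 950: h=4, slot 4 empty => index 4.
Insert 764: h=12, slot 12 empty => index 12.
Insert 698: h=11, slot 11 empty => index 11.
Insert 995: h=7, slot 7 empty => index 7.
Insert 69: h=11, slots 11,12 occupied => index 13.
Insert 972: h=10, slot 10 empty => index 10.
Insert 537: h=15, slot 15 empty => index 15.
Insert 494: h=11, slots 11,12,13 occupied => index 14.
Insert 970: h=11, slots 11,12,13,14,15 occupied => index 16.
Table: [_, _, _, _, 950, _, _, 995, _, _, 972, 698, 764, 69, 494, 537, 970]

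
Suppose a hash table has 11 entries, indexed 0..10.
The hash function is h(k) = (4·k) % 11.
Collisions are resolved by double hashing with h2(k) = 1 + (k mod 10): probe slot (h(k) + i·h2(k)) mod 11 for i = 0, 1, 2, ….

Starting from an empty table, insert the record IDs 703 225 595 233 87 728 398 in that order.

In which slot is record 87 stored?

703: h=7 → slot 7
225: h=9 → slot 9
595: h=4 → slot 4
233: h=8 → slot 8
87: h=7, h2=8, probe 7,4,1 → slot 1
728: h=8, h2=9, probe 8,6 → slot 6
398: h=8, h2=9, probe 8,6,4,2 → slot 2
Table: [., 87, 398, ., 595, ., 728, 703, 233, 225, .]

1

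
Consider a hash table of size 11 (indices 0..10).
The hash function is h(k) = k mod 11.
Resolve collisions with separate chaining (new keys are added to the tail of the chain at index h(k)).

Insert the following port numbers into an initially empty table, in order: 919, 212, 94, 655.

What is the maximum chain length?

3

Insert 919: h=6, bucket 6 empty -> new chain.
Insert 212: h=3, bucket 3 empty -> new chain.
Insert 94: h=6, bucket 6 nonempty -> append to chain.
Insert 655: h=6, bucket 6 nonempty -> append to chain.
Final buckets:
0: —
1: —
2: —
3: 212
4: —
5: —
6: 919 -> 94 -> 655
7: —
8: —
9: —
10: —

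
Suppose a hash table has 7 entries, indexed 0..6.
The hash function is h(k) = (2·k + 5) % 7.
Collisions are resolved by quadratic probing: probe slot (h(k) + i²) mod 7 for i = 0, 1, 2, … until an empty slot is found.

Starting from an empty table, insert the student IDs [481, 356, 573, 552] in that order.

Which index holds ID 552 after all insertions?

481 hashes to 1; slot 1 is free => place at 1.
356 hashes to 3; slot 3 is free => place at 3.
573 hashes to 3; 3 taken => place at 4.
552 hashes to 3; 3,4 taken => place at 0.
Table: [552, 481, _, 356, 573, _, _]

0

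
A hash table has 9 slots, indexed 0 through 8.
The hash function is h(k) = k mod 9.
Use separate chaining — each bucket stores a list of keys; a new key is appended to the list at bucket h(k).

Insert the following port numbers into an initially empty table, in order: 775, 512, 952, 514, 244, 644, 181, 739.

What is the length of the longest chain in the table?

Insert 775: h=1, bucket 1 empty → new chain.
Insert 512: h=8, bucket 8 empty → new chain.
Insert 952: h=7, bucket 7 empty → new chain.
Insert 514: h=1, bucket 1 nonempty → append to chain.
Insert 244: h=1, bucket 1 nonempty → append to chain.
Insert 644: h=5, bucket 5 empty → new chain.
Insert 181: h=1, bucket 1 nonempty → append to chain.
Insert 739: h=1, bucket 1 nonempty → append to chain.
Final buckets:
0: .
1: 775 -> 514 -> 244 -> 181 -> 739
2: .
3: .
4: .
5: 644
6: .
7: 952
8: 512

5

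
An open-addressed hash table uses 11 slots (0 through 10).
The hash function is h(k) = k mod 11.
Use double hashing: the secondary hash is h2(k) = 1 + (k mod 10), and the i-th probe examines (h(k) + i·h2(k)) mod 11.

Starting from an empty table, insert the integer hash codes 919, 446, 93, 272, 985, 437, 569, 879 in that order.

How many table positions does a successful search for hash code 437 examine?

4

Insert 919: h=6, slot 6 empty → index 6.
Insert 446: h=6, h2=7, slot 6 occupied → index 2.
Insert 93: h=5, slot 5 empty → index 5.
Insert 272: h=8, slot 8 empty → index 8.
Insert 985: h=6, h2=6, slot 6 occupied → index 1.
Insert 437: h=8, h2=8, slots 8,5,2 occupied → index 10.
Insert 569: h=8, h2=10, slot 8 occupied → index 7.
Insert 879: h=10, h2=10, slot 10 occupied → index 9.
Table: [—, 985, 446, —, —, 93, 919, 569, 272, 879, 437]
Lookup 437: h=8, h2=8, probe 8,5,2,10 → found at 10.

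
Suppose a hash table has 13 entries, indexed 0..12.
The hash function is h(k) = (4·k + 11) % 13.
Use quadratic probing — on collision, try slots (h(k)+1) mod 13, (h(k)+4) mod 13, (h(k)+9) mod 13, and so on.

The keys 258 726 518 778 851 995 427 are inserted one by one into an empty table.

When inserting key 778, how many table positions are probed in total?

258 hashes to 3; slot 3 is free -> place at 3.
726 hashes to 3; 3 taken -> place at 4.
518 hashes to 3; 3,4 taken -> place at 7.
778 hashes to 3; 3,4,7 taken -> place at 12.
851 hashes to 9; slot 9 is free -> place at 9.
995 hashes to 0; slot 0 is free -> place at 0.
427 hashes to 3; 3,4,7,12 taken -> place at 6.
Table: [995, —, —, 258, 726, —, 427, 518, —, 851, —, —, 778]

4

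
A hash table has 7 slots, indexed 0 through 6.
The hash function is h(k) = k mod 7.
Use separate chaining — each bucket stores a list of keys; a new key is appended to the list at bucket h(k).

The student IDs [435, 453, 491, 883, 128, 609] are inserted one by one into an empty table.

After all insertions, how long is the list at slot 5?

Insert 435: h=1, bucket 1 empty → new chain.
Insert 453: h=5, bucket 5 empty → new chain.
Insert 491: h=1, bucket 1 nonempty → append to chain.
Insert 883: h=1, bucket 1 nonempty → append to chain.
Insert 128: h=2, bucket 2 empty → new chain.
Insert 609: h=0, bucket 0 empty → new chain.
Final buckets:
0: 609
1: 435 -> 491 -> 883
2: 128
3: _
4: _
5: 453
6: _

1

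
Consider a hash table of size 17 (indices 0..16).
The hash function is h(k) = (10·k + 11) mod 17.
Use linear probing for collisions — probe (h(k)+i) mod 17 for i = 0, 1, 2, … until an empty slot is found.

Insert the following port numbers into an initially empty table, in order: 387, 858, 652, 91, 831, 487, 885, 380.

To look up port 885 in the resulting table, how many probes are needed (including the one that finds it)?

4

387 hashes to 5; slot 5 is free → place at 5.
858 hashes to 6; slot 6 is free → place at 6.
652 hashes to 3; slot 3 is free → place at 3.
91 hashes to 3; 3 taken → place at 4.
831 hashes to 8; slot 8 is free → place at 8.
487 hashes to 2; slot 2 is free → place at 2.
885 hashes to 4; 4,5,6 taken → place at 7.
380 hashes to 3; 3,4,5,6,7,8 taken → place at 9.
Table: [_, _, 487, 652, 91, 387, 858, 885, 831, 380, _, _, _, _, _, _, _]
Lookup 885: h=4, probe 4,5,6,7 → found at 7.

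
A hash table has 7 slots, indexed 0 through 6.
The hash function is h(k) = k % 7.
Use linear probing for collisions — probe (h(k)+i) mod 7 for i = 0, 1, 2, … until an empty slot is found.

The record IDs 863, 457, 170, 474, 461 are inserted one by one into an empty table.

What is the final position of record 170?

863 hashes to 2; slot 2 is free → place at 2.
457 hashes to 2; 2 taken → place at 3.
170 hashes to 2; 2,3 taken → place at 4.
474 hashes to 5; slot 5 is free → place at 5.
461 hashes to 6; slot 6 is free → place at 6.
Table: [—, —, 863, 457, 170, 474, 461]

4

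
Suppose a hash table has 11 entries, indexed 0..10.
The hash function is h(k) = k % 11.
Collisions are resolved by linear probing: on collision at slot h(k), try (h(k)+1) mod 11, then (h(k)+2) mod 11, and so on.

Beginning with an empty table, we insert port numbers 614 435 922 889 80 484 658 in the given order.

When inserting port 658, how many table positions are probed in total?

614 hashes to 9; slot 9 is free → place at 9.
435 hashes to 6; slot 6 is free → place at 6.
922 hashes to 9; 9 taken → place at 10.
889 hashes to 9; 9,10 taken → place at 0.
80 hashes to 3; slot 3 is free → place at 3.
484 hashes to 0; 0 taken → place at 1.
658 hashes to 9; 9,10,0,1 taken → place at 2.
Table: [889, 484, 658, 80, ., ., 435, ., ., 614, 922]

5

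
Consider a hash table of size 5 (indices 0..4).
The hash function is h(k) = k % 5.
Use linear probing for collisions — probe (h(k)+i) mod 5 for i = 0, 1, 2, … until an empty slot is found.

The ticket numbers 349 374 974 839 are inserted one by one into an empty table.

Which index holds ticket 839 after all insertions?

2

349: h=4 -> slot 4
374: h=4, probe 4,0 -> slot 0
974: h=4, probe 4,0,1 -> slot 1
839: h=4, probe 4,0,1,2 -> slot 2
Table: [374, 974, 839, ∅, 349]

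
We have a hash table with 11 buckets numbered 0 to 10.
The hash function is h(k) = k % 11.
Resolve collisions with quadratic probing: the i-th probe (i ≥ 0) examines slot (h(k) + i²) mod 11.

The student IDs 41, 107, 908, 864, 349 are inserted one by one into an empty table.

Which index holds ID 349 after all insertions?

41 hashes to 8; slot 8 is free -> place at 8.
107 hashes to 8; 8 taken -> place at 9.
908 hashes to 6; slot 6 is free -> place at 6.
864 hashes to 6; 6 taken -> place at 7.
349 hashes to 8; 8,9 taken -> place at 1.
Table: [_, 349, _, _, _, _, 908, 864, 41, 107, _]

1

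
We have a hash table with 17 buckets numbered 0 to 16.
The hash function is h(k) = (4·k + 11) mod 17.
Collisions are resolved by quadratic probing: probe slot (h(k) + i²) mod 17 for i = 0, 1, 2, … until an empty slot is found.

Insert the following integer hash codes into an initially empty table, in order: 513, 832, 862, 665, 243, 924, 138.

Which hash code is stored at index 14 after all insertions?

243

513: h=6 → slot 6
832: h=7 → slot 7
862: h=8 → slot 8
665: h=2 → slot 2
243: h=14 → slot 14
924: h=1 → slot 1
138: h=2, probe 2,3 → slot 3
Table: [_, 924, 665, 138, _, _, 513, 832, 862, _, _, _, _, _, 243, _, _]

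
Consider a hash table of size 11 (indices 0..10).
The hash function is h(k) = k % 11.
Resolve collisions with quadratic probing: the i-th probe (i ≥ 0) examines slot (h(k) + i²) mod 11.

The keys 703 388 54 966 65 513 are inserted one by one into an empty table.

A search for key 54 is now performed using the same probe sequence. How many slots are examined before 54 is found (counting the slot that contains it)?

2

703 hashes to 10; slot 10 is free → place at 10.
388 hashes to 3; slot 3 is free → place at 3.
54 hashes to 10; 10 taken → place at 0.
966 hashes to 9; slot 9 is free → place at 9.
65 hashes to 10; 10,0,3 taken → place at 8.
513 hashes to 7; slot 7 is free → place at 7.
Table: [54, —, —, 388, —, —, —, 513, 65, 966, 703]
Lookup 54: h=10, probe 10,0 → found at 0.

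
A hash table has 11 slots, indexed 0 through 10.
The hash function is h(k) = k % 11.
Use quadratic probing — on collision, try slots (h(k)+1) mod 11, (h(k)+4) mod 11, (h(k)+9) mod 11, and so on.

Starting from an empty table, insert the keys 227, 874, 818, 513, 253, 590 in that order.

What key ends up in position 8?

513

Insert 227: h=7, slot 7 empty => index 7.
Insert 874: h=5, slot 5 empty => index 5.
Insert 818: h=4, slot 4 empty => index 4.
Insert 513: h=7, slot 7 occupied => index 8.
Insert 253: h=0, slot 0 empty => index 0.
Insert 590: h=7, slots 7,8,0,5 occupied => index 1.
Table: [253, 590, ∅, ∅, 818, 874, ∅, 227, 513, ∅, ∅]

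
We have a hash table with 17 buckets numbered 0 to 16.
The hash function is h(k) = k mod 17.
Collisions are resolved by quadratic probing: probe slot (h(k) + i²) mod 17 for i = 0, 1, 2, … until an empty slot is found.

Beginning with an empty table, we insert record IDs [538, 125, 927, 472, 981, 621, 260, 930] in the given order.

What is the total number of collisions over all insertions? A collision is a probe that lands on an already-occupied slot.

3

Insert 538: h=11, slot 11 empty → index 11.
Insert 125: h=6, slot 6 empty → index 6.
Insert 927: h=9, slot 9 empty → index 9.
Insert 472: h=13, slot 13 empty → index 13.
Insert 981: h=12, slot 12 empty → index 12.
Insert 621: h=9, slot 9 occupied → index 10.
Insert 260: h=5, slot 5 empty → index 5.
Insert 930: h=12, slots 12,13 occupied → index 16.
Table: [∅, ∅, ∅, ∅, ∅, 260, 125, ∅, ∅, 927, 621, 538, 981, 472, ∅, ∅, 930]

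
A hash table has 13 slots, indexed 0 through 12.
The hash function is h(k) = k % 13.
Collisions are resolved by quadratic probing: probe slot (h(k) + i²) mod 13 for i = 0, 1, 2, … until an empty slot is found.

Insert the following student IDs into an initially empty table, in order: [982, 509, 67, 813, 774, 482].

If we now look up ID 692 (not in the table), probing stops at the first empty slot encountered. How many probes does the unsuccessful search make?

982: h=7 → slot 7
509: h=2 → slot 2
67: h=2, probe 2,3 → slot 3
813: h=7, probe 7,8 → slot 8
774: h=7, probe 7,8,11 → slot 11
482: h=1 → slot 1
Table: [∅, 482, 509, 67, ∅, ∅, ∅, 982, 813, ∅, ∅, 774, ∅]
Lookup 692: h=3, probe 3,4 → slot 4 empty, not found.

2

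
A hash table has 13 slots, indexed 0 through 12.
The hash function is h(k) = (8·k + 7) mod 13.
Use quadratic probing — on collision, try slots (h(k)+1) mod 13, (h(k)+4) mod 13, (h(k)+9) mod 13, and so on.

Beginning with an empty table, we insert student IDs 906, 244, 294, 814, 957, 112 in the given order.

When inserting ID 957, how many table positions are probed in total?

906 hashes to 1; slot 1 is free -> place at 1.
244 hashes to 9; slot 9 is free -> place at 9.
294 hashes to 6; slot 6 is free -> place at 6.
814 hashes to 6; 6 taken -> place at 7.
957 hashes to 6; 6,7 taken -> place at 10.
112 hashes to 6; 6,7,10 taken -> place at 2.
Table: [., 906, 112, ., ., ., 294, 814, ., 244, 957, ., .]

3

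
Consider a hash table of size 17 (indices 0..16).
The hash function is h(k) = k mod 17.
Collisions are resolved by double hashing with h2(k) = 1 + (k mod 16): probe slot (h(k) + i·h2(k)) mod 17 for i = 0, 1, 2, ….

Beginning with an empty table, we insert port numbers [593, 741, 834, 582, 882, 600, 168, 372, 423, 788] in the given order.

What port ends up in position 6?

423

593 hashes to 15; slot 15 is free -> place at 15.
741 hashes to 10; slot 10 is free -> place at 10.
834 hashes to 1; slot 1 is free -> place at 1.
582 hashes to 4; slot 4 is free -> place at 4.
882 hashes to 15, h2=3; 15,1,4 taken -> place at 7.
600 hashes to 5; slot 5 is free -> place at 5.
168 hashes to 15, h2=9; 15,7 taken -> place at 16.
372 hashes to 15, h2=5; 15 taken -> place at 3.
423 hashes to 15, h2=8; 15 taken -> place at 6.
788 hashes to 6, h2=5; 6 taken -> place at 11.
Table: [-, 834, -, 372, 582, 600, 423, 882, -, -, 741, 788, -, -, -, 593, 168]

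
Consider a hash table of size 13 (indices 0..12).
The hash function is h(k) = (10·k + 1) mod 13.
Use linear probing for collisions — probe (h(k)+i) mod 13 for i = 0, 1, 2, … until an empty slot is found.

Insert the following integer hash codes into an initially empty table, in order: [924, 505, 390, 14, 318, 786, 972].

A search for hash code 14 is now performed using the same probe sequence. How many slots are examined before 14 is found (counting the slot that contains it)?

924 hashes to 11; slot 11 is free -> place at 11.
505 hashes to 7; slot 7 is free -> place at 7.
390 hashes to 1; slot 1 is free -> place at 1.
14 hashes to 11; 11 taken -> place at 12.
318 hashes to 9; slot 9 is free -> place at 9.
786 hashes to 9; 9 taken -> place at 10.
972 hashes to 10; 10,11,12 taken -> place at 0.
Table: [972, 390, —, —, —, —, —, 505, —, 318, 786, 924, 14]
Lookup 14: h=11, probe 11,12 → found at 12.

2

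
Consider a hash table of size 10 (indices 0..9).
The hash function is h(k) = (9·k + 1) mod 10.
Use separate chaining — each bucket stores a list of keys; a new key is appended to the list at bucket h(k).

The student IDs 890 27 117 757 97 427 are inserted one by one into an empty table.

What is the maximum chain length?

Insert 890: h=1, bucket 1 empty → new chain.
Insert 27: h=4, bucket 4 empty → new chain.
Insert 117: h=4, bucket 4 nonempty → append to chain.
Insert 757: h=4, bucket 4 nonempty → append to chain.
Insert 97: h=4, bucket 4 nonempty → append to chain.
Insert 427: h=4, bucket 4 nonempty → append to chain.
Final buckets:
0: ∅
1: 890
2: ∅
3: ∅
4: 27 -> 117 -> 757 -> 97 -> 427
5: ∅
6: ∅
7: ∅
8: ∅
9: ∅

5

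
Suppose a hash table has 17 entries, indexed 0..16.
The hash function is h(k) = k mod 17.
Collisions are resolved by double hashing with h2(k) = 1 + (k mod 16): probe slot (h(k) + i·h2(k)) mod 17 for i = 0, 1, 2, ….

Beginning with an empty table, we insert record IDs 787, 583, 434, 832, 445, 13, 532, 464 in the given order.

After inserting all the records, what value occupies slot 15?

Insert 787: h=5, slot 5 empty -> index 5.
Insert 583: h=5, h2=8, slot 5 occupied -> index 13.
Insert 434: h=9, slot 9 empty -> index 9.
Insert 832: h=16, slot 16 empty -> index 16.
Insert 445: h=3, slot 3 empty -> index 3.
Insert 13: h=13, h2=14, slot 13 occupied -> index 10.
Insert 532: h=5, h2=5, slots 5,10 occupied -> index 15.
Insert 464: h=5, h2=1, slot 5 occupied -> index 6.
Table: [∅, ∅, ∅, 445, ∅, 787, 464, ∅, ∅, 434, 13, ∅, ∅, 583, ∅, 532, 832]

532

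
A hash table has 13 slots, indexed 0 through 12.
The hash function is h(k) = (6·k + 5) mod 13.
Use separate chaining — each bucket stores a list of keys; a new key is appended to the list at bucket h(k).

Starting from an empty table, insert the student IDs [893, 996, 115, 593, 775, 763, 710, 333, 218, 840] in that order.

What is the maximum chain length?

Insert 893: h=7, bucket 7 empty -> new chain.
Insert 996: h=1, bucket 1 empty -> new chain.
Insert 115: h=6, bucket 6 empty -> new chain.
Insert 593: h=1, bucket 1 nonempty -> append to chain.
Insert 775: h=1, bucket 1 nonempty -> append to chain.
Insert 763: h=7, bucket 7 nonempty -> append to chain.
Insert 710: h=1, bucket 1 nonempty -> append to chain.
Insert 333: h=1, bucket 1 nonempty -> append to chain.
Insert 218: h=0, bucket 0 empty -> new chain.
Insert 840: h=1, bucket 1 nonempty -> append to chain.
Final buckets:
0: 218
1: 996 -> 593 -> 775 -> 710 -> 333 -> 840
2: _
3: _
4: _
5: _
6: 115
7: 893 -> 763
8: _
9: _
10: _
11: _
12: _

6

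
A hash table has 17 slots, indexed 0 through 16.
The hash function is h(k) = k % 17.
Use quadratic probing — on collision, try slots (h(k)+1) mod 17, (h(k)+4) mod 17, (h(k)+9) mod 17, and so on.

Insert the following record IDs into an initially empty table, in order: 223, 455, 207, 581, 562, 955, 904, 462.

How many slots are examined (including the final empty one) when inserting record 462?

6

223: h=2 => slot 2
455: h=13 => slot 13
207: h=3 => slot 3
581: h=3, probe 3,4 => slot 4
562: h=1 => slot 1
955: h=3, probe 3,4,7 => slot 7
904: h=3, probe 3,4,7,12 => slot 12
462: h=3, probe 3,4,7,12,2,11 => slot 11
Table: [., 562, 223, 207, 581, ., ., 955, ., ., ., 462, 904, 455, ., ., .]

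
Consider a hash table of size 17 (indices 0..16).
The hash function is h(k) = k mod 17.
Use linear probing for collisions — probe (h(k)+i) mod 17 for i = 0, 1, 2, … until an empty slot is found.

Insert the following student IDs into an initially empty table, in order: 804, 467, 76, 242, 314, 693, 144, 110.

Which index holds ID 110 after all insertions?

12

804: h=5 -> slot 5
467: h=8 -> slot 8
76: h=8, probe 8,9 -> slot 9
242: h=4 -> slot 4
314: h=8, probe 8,9,10 -> slot 10
693: h=13 -> slot 13
144: h=8, probe 8,9,10,11 -> slot 11
110: h=8, probe 8,9,10,11,12 -> slot 12
Table: [., ., ., ., 242, 804, ., ., 467, 76, 314, 144, 110, 693, ., ., .]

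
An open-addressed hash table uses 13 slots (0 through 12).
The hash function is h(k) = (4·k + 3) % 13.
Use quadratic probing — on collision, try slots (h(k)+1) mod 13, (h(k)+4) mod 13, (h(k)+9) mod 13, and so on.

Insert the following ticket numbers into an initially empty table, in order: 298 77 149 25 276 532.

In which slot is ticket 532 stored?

8

298 hashes to 12; slot 12 is free -> place at 12.
77 hashes to 12; 12 taken -> place at 0.
149 hashes to 1; slot 1 is free -> place at 1.
25 hashes to 12; 12,0 taken -> place at 3.
276 hashes to 2; slot 2 is free -> place at 2.
532 hashes to 12; 12,0,3 taken -> place at 8.
Table: [77, 149, 276, 25, —, —, —, —, 532, —, —, —, 298]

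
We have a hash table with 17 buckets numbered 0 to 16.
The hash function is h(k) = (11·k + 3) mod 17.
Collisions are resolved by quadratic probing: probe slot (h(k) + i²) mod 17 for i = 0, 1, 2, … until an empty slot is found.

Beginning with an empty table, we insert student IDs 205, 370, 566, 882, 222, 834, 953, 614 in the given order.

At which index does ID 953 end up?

Insert 205: h=14, slot 14 empty → index 14.
Insert 370: h=10, slot 10 empty → index 10.
Insert 566: h=7, slot 7 empty → index 7.
Insert 882: h=15, slot 15 empty → index 15.
Insert 222: h=14, slots 14,15 occupied → index 1.
Insert 834: h=14, slots 14,15,1 occupied → index 6.
Insert 953: h=14, slots 14,15,1,6 occupied → index 13.
Insert 614: h=8, slot 8 empty → index 8.
Table: [∅, 222, ∅, ∅, ∅, ∅, 834, 566, 614, ∅, 370, ∅, ∅, 953, 205, 882, ∅]

13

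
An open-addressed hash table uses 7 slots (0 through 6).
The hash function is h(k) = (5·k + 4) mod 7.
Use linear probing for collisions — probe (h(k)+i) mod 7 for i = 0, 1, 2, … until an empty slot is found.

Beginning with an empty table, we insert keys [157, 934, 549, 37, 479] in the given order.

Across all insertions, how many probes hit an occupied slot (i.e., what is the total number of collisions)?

Insert 157: h=5, slot 5 empty -> index 5.
Insert 934: h=5, slot 5 occupied -> index 6.
Insert 549: h=5, slots 5,6 occupied -> index 0.
Insert 37: h=0, slot 0 occupied -> index 1.
Insert 479: h=5, slots 5,6,0,1 occupied -> index 2.
Table: [549, 37, 479, -, -, 157, 934]

8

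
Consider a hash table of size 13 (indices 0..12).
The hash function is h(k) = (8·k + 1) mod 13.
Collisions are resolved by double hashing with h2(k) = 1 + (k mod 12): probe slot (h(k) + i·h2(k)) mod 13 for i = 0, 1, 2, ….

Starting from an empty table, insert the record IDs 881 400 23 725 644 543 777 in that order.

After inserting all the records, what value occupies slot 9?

725

881 hashes to 3; slot 3 is free → place at 3.
400 hashes to 3, h2=5; 3 taken → place at 8.
23 hashes to 3, h2=12; 3 taken → place at 2.
725 hashes to 3, h2=6; 3 taken → place at 9.
644 hashes to 5; slot 5 is free → place at 5.
543 hashes to 3, h2=4; 3 taken → place at 7.
777 hashes to 3, h2=10; 3 taken → place at 0.
Table: [777, -, 23, 881, -, 644, -, 543, 400, 725, -, -, -]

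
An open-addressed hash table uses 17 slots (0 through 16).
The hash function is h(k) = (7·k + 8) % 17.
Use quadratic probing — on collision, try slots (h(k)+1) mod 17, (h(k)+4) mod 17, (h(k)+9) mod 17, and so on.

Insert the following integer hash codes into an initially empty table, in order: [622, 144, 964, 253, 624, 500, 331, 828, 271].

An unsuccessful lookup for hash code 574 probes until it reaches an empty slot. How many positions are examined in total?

622: h=10 → slot 10
144: h=13 → slot 13
964: h=7 → slot 7
253: h=11 → slot 11
624: h=7, probe 7,8 → slot 8
500: h=6 → slot 6
331: h=13, probe 13,14 → slot 14
828: h=7, probe 7,8,11,16 → slot 16
271: h=1 → slot 1
Table: [—, 271, —, —, —, —, 500, 964, 624, —, 622, 253, —, 144, 331, —, 828]
Lookup 574: h=14, probe 14,15 → slot 15 empty, not found.

2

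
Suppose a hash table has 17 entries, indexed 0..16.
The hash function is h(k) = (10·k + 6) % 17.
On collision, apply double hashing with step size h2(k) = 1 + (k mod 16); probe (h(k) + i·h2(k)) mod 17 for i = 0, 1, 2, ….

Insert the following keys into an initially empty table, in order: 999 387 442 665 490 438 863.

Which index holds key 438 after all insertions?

Insert 999: h=0, slot 0 empty -> index 0.
Insert 387: h=0, h2=4, slot 0 occupied -> index 4.
Insert 442: h=6, slot 6 empty -> index 6.
Insert 665: h=9, slot 9 empty -> index 9.
Insert 490: h=10, slot 10 empty -> index 10.
Insert 438: h=0, h2=7, slot 0 occupied -> index 7.
Insert 863: h=0, h2=16, slot 0 occupied -> index 16.
Table: [999, -, -, -, 387, -, 442, 438, -, 665, 490, -, -, -, -, -, 863]

7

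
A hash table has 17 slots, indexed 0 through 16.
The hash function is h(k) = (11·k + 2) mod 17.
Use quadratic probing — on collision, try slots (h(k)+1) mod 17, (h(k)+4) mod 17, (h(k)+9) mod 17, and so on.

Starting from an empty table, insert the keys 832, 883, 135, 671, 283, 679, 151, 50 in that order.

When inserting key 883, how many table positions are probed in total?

832: h=8 -> slot 8
883: h=8, probe 8,9 -> slot 9
135: h=8, probe 8,9,12 -> slot 12
671: h=5 -> slot 5
283: h=4 -> slot 4
679: h=8, probe 8,9,12,0 -> slot 0
151: h=14 -> slot 14
50: h=8, probe 8,9,12,0,7 -> slot 7
Table: [679, ., ., ., 283, 671, ., 50, 832, 883, ., ., 135, ., 151, ., .]

2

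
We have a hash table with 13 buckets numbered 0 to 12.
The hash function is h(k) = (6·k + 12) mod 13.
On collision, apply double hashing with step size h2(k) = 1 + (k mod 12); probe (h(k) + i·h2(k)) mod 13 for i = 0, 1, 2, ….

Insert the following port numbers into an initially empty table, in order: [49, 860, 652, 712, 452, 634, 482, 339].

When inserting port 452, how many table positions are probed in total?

49 hashes to 7; slot 7 is free => place at 7.
860 hashes to 11; slot 11 is free => place at 11.
652 hashes to 11, h2=5; 11 taken => place at 3.
712 hashes to 7, h2=5; 7 taken => place at 12.
452 hashes to 7, h2=9; 7,3,12 taken => place at 8.
634 hashes to 7, h2=11; 7 taken => place at 5.
482 hashes to 5, h2=3; 5,8,11 taken => place at 1.
339 hashes to 5, h2=4; 5 taken => place at 9.
Table: [∅, 482, ∅, 652, ∅, 634, ∅, 49, 452, 339, ∅, 860, 712]

4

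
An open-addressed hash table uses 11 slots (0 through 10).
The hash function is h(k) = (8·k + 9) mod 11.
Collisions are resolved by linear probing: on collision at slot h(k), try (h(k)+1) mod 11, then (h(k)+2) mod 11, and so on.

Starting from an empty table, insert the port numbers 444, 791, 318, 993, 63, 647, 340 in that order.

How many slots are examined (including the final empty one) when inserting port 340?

3

444: h=8 → slot 8
791: h=1 → slot 1
318: h=1, probe 1,2 → slot 2
993: h=0 → slot 0
63: h=7 → slot 7
647: h=4 → slot 4
340: h=1, probe 1,2,3 → slot 3
Table: [993, 791, 318, 340, 647, -, -, 63, 444, -, -]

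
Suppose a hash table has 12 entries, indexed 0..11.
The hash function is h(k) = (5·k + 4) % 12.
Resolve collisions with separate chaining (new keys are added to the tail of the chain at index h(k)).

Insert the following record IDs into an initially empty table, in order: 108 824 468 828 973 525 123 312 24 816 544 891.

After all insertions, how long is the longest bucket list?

6

Insert 108: h=4, bucket 4 empty → new chain.
Insert 824: h=8, bucket 8 empty → new chain.
Insert 468: h=4, bucket 4 nonempty → append to chain.
Insert 828: h=4, bucket 4 nonempty → append to chain.
Insert 973: h=9, bucket 9 empty → new chain.
Insert 525: h=1, bucket 1 empty → new chain.
Insert 123: h=7, bucket 7 empty → new chain.
Insert 312: h=4, bucket 4 nonempty → append to chain.
Insert 24: h=4, bucket 4 nonempty → append to chain.
Insert 816: h=4, bucket 4 nonempty → append to chain.
Insert 544: h=0, bucket 0 empty → new chain.
Insert 891: h=7, bucket 7 nonempty → append to chain.
Final buckets:
0: 544
1: 525
2: -
3: -
4: 108 -> 468 -> 828 -> 312 -> 24 -> 816
5: -
6: -
7: 123 -> 891
8: 824
9: 973
10: -
11: -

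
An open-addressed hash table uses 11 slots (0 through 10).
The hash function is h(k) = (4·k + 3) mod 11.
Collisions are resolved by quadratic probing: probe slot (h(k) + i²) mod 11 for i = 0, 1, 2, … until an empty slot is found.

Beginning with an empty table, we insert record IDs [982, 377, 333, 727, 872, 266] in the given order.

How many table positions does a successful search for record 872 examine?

982 hashes to 4; slot 4 is free -> place at 4.
377 hashes to 4; 4 taken -> place at 5.
333 hashes to 4; 4,5 taken -> place at 8.
727 hashes to 7; slot 7 is free -> place at 7.
872 hashes to 4; 4,5,8 taken -> place at 2.
266 hashes to 0; slot 0 is free -> place at 0.
Table: [266, ∅, 872, ∅, 982, 377, ∅, 727, 333, ∅, ∅]
Lookup 872: h=4, probe 4,5,8,2 → found at 2.

4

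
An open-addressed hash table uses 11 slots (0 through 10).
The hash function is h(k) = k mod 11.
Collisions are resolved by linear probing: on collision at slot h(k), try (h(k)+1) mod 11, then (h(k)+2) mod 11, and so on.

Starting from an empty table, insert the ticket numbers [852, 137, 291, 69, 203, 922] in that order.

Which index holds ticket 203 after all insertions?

852: h=5 => slot 5
137: h=5, probe 5,6 => slot 6
291: h=5, probe 5,6,7 => slot 7
69: h=3 => slot 3
203: h=5, probe 5,6,7,8 => slot 8
922: h=9 => slot 9
Table: [., ., ., 69, ., 852, 137, 291, 203, 922, .]

8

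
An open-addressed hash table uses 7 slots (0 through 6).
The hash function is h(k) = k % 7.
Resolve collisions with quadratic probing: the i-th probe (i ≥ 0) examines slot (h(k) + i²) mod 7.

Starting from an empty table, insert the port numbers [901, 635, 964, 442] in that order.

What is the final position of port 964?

2

901 hashes to 5; slot 5 is free -> place at 5.
635 hashes to 5; 5 taken -> place at 6.
964 hashes to 5; 5,6 taken -> place at 2.
442 hashes to 1; slot 1 is free -> place at 1.
Table: [-, 442, 964, -, -, 901, 635]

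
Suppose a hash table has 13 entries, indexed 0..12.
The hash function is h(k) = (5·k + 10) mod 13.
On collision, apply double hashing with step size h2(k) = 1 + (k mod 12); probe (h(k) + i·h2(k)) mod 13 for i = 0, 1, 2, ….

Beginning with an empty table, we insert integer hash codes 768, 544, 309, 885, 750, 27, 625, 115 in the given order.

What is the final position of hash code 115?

Insert 768: h=2, slot 2 empty → index 2.
Insert 544: h=0, slot 0 empty → index 0.
Insert 309: h=8, slot 8 empty → index 8.
Insert 885: h=2, h2=10, slot 2 occupied → index 12.
Insert 750: h=3, slot 3 empty → index 3.
Insert 27: h=2, h2=4, slot 2 occupied → index 6.
Insert 625: h=2, h2=2, slot 2 occupied → index 4.
Insert 115: h=0, h2=8, slots 0,8,3 occupied → index 11.
Table: [544, ., 768, 750, 625, ., 27, ., 309, ., ., 115, 885]

11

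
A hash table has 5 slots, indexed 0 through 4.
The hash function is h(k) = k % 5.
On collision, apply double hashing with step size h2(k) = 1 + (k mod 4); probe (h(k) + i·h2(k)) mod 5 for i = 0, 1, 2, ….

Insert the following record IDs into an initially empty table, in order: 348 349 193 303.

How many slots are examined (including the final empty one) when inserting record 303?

2

Insert 348: h=3, slot 3 empty → index 3.
Insert 349: h=4, slot 4 empty → index 4.
Insert 193: h=3, h2=2, slot 3 occupied → index 0.
Insert 303: h=3, h2=4, slot 3 occupied → index 2.
Table: [193, -, 303, 348, 349]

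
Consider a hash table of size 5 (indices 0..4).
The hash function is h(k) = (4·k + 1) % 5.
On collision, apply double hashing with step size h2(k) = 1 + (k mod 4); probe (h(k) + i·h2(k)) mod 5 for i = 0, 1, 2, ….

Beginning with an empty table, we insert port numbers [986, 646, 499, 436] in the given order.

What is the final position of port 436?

Insert 986: h=0, slot 0 empty -> index 0.
Insert 646: h=0, h2=3, slot 0 occupied -> index 3.
Insert 499: h=2, slot 2 empty -> index 2.
Insert 436: h=0, h2=1, slot 0 occupied -> index 1.
Table: [986, 436, 499, 646, —]

1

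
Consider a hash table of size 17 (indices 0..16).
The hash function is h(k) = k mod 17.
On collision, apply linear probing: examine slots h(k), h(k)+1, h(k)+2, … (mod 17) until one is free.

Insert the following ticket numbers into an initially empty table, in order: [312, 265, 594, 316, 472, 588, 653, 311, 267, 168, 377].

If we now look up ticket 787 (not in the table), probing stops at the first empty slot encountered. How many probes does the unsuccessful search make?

4

Insert 312: h=6, slot 6 empty → index 6.
Insert 265: h=10, slot 10 empty → index 10.
Insert 594: h=16, slot 16 empty → index 16.
Insert 316: h=10, slot 10 occupied → index 11.
Insert 472: h=13, slot 13 empty → index 13.
Insert 588: h=10, slots 10,11 occupied → index 12.
Insert 653: h=7, slot 7 empty → index 7.
Insert 311: h=5, slot 5 empty → index 5.
Insert 267: h=12, slots 12,13 occupied → index 14.
Insert 168: h=15, slot 15 empty → index 15.
Insert 377: h=3, slot 3 empty → index 3.
Table: [., ., ., 377, ., 311, 312, 653, ., ., 265, 316, 588, 472, 267, 168, 594]
Lookup 787: h=5, probe 5,6,7,8 → slot 8 empty, not found.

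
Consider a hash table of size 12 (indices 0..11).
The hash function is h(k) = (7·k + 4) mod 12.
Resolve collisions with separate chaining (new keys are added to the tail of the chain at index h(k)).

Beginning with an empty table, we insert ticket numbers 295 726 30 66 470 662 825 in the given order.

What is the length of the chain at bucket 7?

1

Insert 295: h=5, bucket 5 empty → new chain.
Insert 726: h=10, bucket 10 empty → new chain.
Insert 30: h=10, bucket 10 nonempty → append to chain.
Insert 66: h=10, bucket 10 nonempty → append to chain.
Insert 470: h=6, bucket 6 empty → new chain.
Insert 662: h=6, bucket 6 nonempty → append to chain.
Insert 825: h=7, bucket 7 empty → new chain.
Final buckets:
0: _
1: _
2: _
3: _
4: _
5: 295
6: 470 -> 662
7: 825
8: _
9: _
10: 726 -> 30 -> 66
11: _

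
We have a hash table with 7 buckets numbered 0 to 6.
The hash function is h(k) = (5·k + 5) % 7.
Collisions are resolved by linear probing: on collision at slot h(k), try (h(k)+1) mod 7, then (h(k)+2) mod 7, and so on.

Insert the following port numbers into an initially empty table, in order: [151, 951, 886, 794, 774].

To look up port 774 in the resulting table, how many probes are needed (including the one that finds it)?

Insert 151: h=4, slot 4 empty => index 4.
Insert 951: h=0, slot 0 empty => index 0.
Insert 886: h=4, slot 4 occupied => index 5.
Insert 794: h=6, slot 6 empty => index 6.
Insert 774: h=4, slots 4,5,6,0 occupied => index 1.
Table: [951, 774, ∅, ∅, 151, 886, 794]
Lookup 774: h=4, probe 4,5,6,0,1 → found at 1.

5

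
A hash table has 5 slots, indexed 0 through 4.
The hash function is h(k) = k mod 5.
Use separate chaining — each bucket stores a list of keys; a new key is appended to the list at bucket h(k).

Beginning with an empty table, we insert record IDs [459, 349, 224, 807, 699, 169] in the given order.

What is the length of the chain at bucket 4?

459 -> bucket 4
349 -> bucket 4 (collision)
224 -> bucket 4 (collision)
807 -> bucket 2
699 -> bucket 4 (collision)
169 -> bucket 4 (collision)
Final buckets:
0: _
1: _
2: 807
3: _
4: 459 -> 349 -> 224 -> 699 -> 169

5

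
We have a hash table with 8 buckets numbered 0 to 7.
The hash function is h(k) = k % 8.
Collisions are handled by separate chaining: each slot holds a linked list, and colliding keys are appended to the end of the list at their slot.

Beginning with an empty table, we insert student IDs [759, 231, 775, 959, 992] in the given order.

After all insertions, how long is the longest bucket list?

Insert 759: h=7, bucket 7 empty → new chain.
Insert 231: h=7, bucket 7 nonempty → append to chain.
Insert 775: h=7, bucket 7 nonempty → append to chain.
Insert 959: h=7, bucket 7 nonempty → append to chain.
Insert 992: h=0, bucket 0 empty → new chain.
Final buckets:
0: 992
1: .
2: .
3: .
4: .
5: .
6: .
7: 759 -> 231 -> 775 -> 959

4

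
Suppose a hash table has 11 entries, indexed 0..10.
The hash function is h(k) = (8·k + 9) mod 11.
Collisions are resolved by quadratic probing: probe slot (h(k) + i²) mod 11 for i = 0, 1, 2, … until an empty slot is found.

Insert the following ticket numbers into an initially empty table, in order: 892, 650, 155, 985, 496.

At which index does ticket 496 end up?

892: h=6 -> slot 6
650: h=6, probe 6,7 -> slot 7
155: h=6, probe 6,7,10 -> slot 10
985: h=2 -> slot 2
496: h=6, probe 6,7,10,4 -> slot 4
Table: [∅, ∅, 985, ∅, 496, ∅, 892, 650, ∅, ∅, 155]

4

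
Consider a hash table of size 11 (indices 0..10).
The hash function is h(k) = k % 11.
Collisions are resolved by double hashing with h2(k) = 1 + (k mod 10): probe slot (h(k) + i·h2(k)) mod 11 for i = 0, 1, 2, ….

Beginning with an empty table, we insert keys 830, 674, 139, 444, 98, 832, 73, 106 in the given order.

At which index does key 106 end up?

6

830: h=5 → slot 5
674: h=3 → slot 3
139: h=7 → slot 7
444: h=4 → slot 4
98: h=10 → slot 10
832: h=7, h2=3, probe 7,10,2 → slot 2
73: h=7, h2=4, probe 7,0 → slot 0
106: h=7, h2=7, probe 7,3,10,6 → slot 6
Table: [73, -, 832, 674, 444, 830, 106, 139, -, -, 98]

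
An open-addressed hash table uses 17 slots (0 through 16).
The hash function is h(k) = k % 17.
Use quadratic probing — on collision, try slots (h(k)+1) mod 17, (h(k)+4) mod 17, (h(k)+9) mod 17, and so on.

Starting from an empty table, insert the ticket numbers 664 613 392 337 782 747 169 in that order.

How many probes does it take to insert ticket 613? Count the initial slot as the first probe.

2

664: h=1 → slot 1
613: h=1, probe 1,2 → slot 2
392: h=1, probe 1,2,5 → slot 5
337: h=14 → slot 14
782: h=0 → slot 0
747: h=16 → slot 16
169: h=16, probe 16,0,3 → slot 3
Table: [782, 664, 613, 169, ∅, 392, ∅, ∅, ∅, ∅, ∅, ∅, ∅, ∅, 337, ∅, 747]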